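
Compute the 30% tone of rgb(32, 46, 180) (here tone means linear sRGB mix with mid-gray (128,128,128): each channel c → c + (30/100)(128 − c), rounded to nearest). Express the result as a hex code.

A 30% tone moves each channel 30% toward 128:
  R: 32 + 28.8 = 60.8 → 61
  G: 46 + 0.3×(128−46) = 46 + 24.6 = 70.6 → 71
  B: 180 − 15.6 = 164.4 → 164
rgb(61, 71, 164) = #3d47a4.

#3d47a4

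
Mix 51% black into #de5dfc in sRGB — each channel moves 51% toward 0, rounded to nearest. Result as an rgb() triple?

rgb(109, 46, 123)

#de5dfc is rgb(222, 93, 252).
Per channel, c → c + 0.51(0 − c):
  R: 222 − 113.22 = 108.78 → 109
  G: 93 + 0.51×(0−93) = 93 − 47.43 = 45.57 → 46
  B: 252 + 0.51×(0−252) = 252 − 128.52 = 123.48 → 123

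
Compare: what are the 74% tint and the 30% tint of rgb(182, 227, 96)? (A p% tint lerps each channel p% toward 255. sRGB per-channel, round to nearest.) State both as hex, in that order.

74% tint:
  R: 182 + 0.74×(255−182) = 182 + 54.02 = 236.02 → 236
  G: 227 + 20.72 = 247.72 → 248
  B: 96 + 117.66 = 213.66 → 214
  → #ECF8D6
30% tint:
  R: 182 + 21.9 = 203.9 → 204
  G: 227 + 8.4 = 235.4 → 235
  B: 96 + 47.7 = 143.7 → 144
  → #CCEB90

#ECF8D6, #CCEB90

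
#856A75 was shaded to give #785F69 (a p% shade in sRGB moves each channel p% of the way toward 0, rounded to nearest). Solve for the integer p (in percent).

#856A75 is rgb(133, 106, 117); #785F69 is rgb(120, 95, 105).
On the R channel (widest range): 120 ≈ 133 + (p/100)(0 − 133), so p ≈ 100×(120 − 133)/(0 − 133) = -1300/-133 = 9.77.
p = 10 reproduces all three channels after rounding.

10%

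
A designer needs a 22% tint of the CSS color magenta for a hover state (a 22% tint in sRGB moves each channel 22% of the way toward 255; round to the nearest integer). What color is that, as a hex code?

CSS magenta is rgb(255, 0, 255).
Per channel, c → c + 0.22(255 − c):
  R: 255 + 0.22×(255−255) = 255 + 0 = 255 → 255
  G: 0 + 56.1 = 56.1 → 56
  B: 255 + 0 = 255 → 255
rgb(255, 56, 255) = #FF38FF.

#FF38FF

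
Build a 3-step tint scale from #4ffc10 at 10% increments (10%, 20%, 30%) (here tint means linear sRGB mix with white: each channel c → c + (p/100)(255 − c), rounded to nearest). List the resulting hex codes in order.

#4ffc10 is rgb(79, 252, 16).
10%: (79 + 17.6 = 96.6→97, 252→252, 16 + 23.9 = 39.9→40) → #61fc28
20%: (79 + 35.2 = 114.2→114, 252 + 0.6 = 252.6→253, 16 + 47.8 = 63.8→64) → #72fd40
30%: (79 + 52.8 = 131.8→132, 252 + 0.9 = 252.9→253, 16 + 71.7 = 87.7→88) → #84fd58

#61fc28, #72fd40, #84fd58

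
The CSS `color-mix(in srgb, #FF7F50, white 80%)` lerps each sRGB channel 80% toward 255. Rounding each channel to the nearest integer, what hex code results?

#FF7F50 is rgb(255, 127, 80).
Per channel, c → c + 0.8(255 − c):
  R: 255 + 0.8×(255−255) = 255 + 0 = 255 → 255
  G: 127 + 102.4 = 229.4 → 229
  B: 80 + 140 = 220 → 220
rgb(255, 229, 220) = #FFE5DC.

#FFE5DC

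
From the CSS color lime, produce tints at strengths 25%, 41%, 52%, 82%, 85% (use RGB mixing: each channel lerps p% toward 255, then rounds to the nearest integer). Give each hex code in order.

#40FF40, #69FF69, #85FF85, #D1FFD1, #D9FFD9

CSS lime is rgb(0, 255, 0).
25%: (0 + 63.75 = 63.75→64, 255→255, 0 + 63.75 = 63.75→64) → #40FF40
41%: (0 + 104.55 = 104.55→105, 255→255, 0 + 104.55 = 104.55→105) → #69FF69
52%: (0 + 132.6 = 132.6→133, 255→255, 0 + 132.6 = 132.6→133) → #85FF85
82%: (0 + 209.1 = 209.1→209, 255→255, 0 + 209.1 = 209.1→209) → #D1FFD1
85%: (0 + 216.75 = 216.75→217, 255→255, 0 + 216.75 = 216.75→217) → #D9FFD9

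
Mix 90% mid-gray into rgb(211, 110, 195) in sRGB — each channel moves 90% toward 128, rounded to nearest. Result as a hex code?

#887e87

Per channel, c → c + 0.9(128 − c):
  R: 211 + 0.9×(128−211) = 211 − 74.7 = 136.3 → 136
  G: 110 + 0.9×(128−110) = 110 + 16.2 = 126.2 → 126
  B: 195 − 60.3 = 134.7 → 135
rgb(136, 126, 135) = #887e87.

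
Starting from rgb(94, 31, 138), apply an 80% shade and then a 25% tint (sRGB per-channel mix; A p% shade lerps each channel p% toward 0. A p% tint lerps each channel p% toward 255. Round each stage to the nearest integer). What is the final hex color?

#4e4455

An 80% shade moves each channel 80% toward 0:
  R: 94 − 75.2 = 18.8 → 19
  G: 31 + 0.8×(0−31) = 31 − 24.8 = 6.2 → 6
  B: 138 + 0.8×(0−138) = 138 − 110.4 = 27.6 → 28
After the shade: rgb(19, 6, 28) = #13061c.
A 25% tint moves each channel 25% toward 255:
  R: 19 + 0.25×(255−19) = 19 + 59 = 78 → 78
  G: 6 + 0.25×(255−6) = 6 + 62.25 = 68.25 → 68
  B: 28 + 0.25×(255−28) = 28 + 56.75 = 84.75 → 85
rgb(78, 68, 85) = #4e4455.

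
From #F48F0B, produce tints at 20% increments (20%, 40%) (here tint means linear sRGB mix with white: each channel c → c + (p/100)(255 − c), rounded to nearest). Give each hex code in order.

#F6A53C, #F8BC6D

#F48F0B is rgb(244, 143, 11).
20%: (244 + 2.2 = 246.2→246, 143 + 22.4 = 165.4→165, 11 + 48.8 = 59.8→60) → #F6A53C
40%: (244 + 4.4 = 248.4→248, 143 + 44.8 = 187.8→188, 11 + 97.6 = 108.6→109) → #F8BC6D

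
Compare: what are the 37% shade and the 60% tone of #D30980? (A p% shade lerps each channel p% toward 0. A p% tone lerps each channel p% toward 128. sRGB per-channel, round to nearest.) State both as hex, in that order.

#850651, #A15080

#D30980 is rgb(211, 9, 128).
37% shade:
  R: 211 − 78.07 = 132.93 → 133
  G: 9 + 0.37×(0−9) = 9 − 3.33 = 5.67 → 6
  B: 128 − 47.36 = 80.64 → 81
  → #850651
60% tone:
  R: 211 − 49.8 = 161.2 → 161
  G: 9 + 71.4 = 80.4 → 80
  B: 128 + 0 = 128 → 128
  → #A15080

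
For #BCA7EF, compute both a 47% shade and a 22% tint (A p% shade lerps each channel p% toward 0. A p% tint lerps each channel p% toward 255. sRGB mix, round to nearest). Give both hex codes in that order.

#BCA7EF is rgb(188, 167, 239).
47% shade:
  R: 188 − 88.36 = 99.64 → 100
  G: 167 + 0.47×(0−167) = 167 − 78.49 = 88.51 → 89
  B: 239 + 0.47×(0−239) = 239 − 112.33 = 126.67 → 127
  → #64597F
22% tint:
  R: 188 + 0.22×(255−188) = 188 + 14.74 = 202.74 → 203
  G: 167 + 0.22×(255−167) = 167 + 19.36 = 186.36 → 186
  B: 239 + 3.52 = 242.52 → 243
  → #CBBAF3

#64597F, #CBBAF3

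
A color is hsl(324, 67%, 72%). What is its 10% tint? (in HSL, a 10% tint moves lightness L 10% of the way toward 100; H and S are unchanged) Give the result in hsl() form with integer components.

hsl(324, 67%, 75%)

L moves 10% from 72 toward 100: 72 + 2.8 = 74.8 → 75.
H and S are unchanged.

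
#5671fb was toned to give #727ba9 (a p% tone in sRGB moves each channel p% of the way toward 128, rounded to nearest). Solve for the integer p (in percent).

67%

#5671fb is rgb(86, 113, 251); #727ba9 is rgb(114, 123, 169).
On the B channel (widest range): 169 ≈ 251 + (p/100)(128 − 251), so p ≈ 100×(169 − 251)/(128 − 251) = -8200/-123 = 66.67.
p = 67 reproduces all three channels after rounding.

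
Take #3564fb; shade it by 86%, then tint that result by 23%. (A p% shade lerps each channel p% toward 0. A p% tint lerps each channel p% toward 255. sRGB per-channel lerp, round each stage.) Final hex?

#3564fb is rgb(53, 100, 251).
Lerp each channel 86% toward 0:
  R: 53 + 0.86×(0−53) = 53 − 45.58 = 7.42 → 7
  G: 100 − 86 = 14 → 14
  B: 251 + 0.86×(0−251) = 251 − 215.86 = 35.14 → 35
After the shade: rgb(7, 14, 35) = #070e23.
Per channel, c → c + 0.23(255 − c):
  R: 7 + 57.04 = 64.04 → 64
  G: 14 + 55.43 = 69.43 → 69
  B: 35 + 0.23×(255−35) = 35 + 50.6 = 85.6 → 86
rgb(64, 69, 86) = #404556.

#404556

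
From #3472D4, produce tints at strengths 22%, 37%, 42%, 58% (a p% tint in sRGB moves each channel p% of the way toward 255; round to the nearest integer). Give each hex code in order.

#3472D4 is rgb(52, 114, 212).
22%: (52 + 44.66 = 96.66→97, 114 + 31.02 = 145.02→145, 212 + 9.46 = 221.46→221) → #6191DD
37%: (52 + 75.11 = 127.11→127, 114 + 52.17 = 166.17→166, 212 + 15.91 = 227.91→228) → #7FA6E4
42%: (52 + 85.26 = 137.26→137, 114 + 59.22 = 173.22→173, 212 + 18.06 = 230.06→230) → #89ADE6
58%: (52 + 117.74 = 169.74→170, 114 + 81.78 = 195.78→196, 212 + 24.94 = 236.94→237) → #AAC4ED

#6191DD, #7FA6E4, #89ADE6, #AAC4ED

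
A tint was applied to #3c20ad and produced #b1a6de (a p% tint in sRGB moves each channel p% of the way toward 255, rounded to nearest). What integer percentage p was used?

60%

#3c20ad is rgb(60, 32, 173); #b1a6de is rgb(177, 166, 222).
On the G channel (widest range): 166 ≈ 32 + (p/100)(255 − 32), so p ≈ 100×(166 − 32)/(255 − 32) = 13400/223 = 60.09.
p = 60 reproduces all three channels after rounding.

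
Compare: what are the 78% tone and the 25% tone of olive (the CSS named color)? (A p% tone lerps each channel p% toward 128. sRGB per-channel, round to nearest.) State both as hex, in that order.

CSS olive is rgb(128, 128, 0).
78% tone:
  R: 128 + 0.78×(128−128) = 128 + 0 = 128 → 128
  G: 128 + 0.78×(128−128) = 128 + 0 = 128 → 128
  B: 0 + 0.78×(128−0) = 0 + 99.84 = 99.84 → 100
  → #808064
25% tone:
  R: 128 + 0.25×(128−128) = 128 + 0 = 128 → 128
  G: 128 + 0 = 128 → 128
  B: 0 + 0.25×(128−0) = 0 + 32 = 32 → 32
  → #808020

#808064, #808020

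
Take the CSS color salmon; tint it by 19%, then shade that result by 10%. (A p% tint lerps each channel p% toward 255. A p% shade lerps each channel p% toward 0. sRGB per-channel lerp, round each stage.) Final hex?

#E2897F

CSS salmon is rgb(250, 128, 114).
Lerp each channel 19% toward 255:
  R: 250 + 0.19×(255−250) = 250 + 0.95 = 250.95 → 251
  G: 128 + 0.19×(255−128) = 128 + 24.13 = 152.13 → 152
  B: 114 + 26.79 = 140.79 → 141
After the tint: rgb(251, 152, 141) = #FB988D.
Per channel, c → c + 0.1(0 − c):
  R: 251 + 0.1×(0−251) = 251 − 25.1 = 225.9 → 226
  G: 152 − 15.2 = 136.8 → 137
  B: 141 + 0.1×(0−141) = 141 − 14.1 = 126.9 → 127
rgb(226, 137, 127) = #E2897F.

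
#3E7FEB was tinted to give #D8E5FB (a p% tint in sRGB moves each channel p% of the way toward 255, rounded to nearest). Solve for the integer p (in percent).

80%

#3E7FEB is rgb(62, 127, 235); #D8E5FB is rgb(216, 229, 251).
On the R channel (widest range): 216 ≈ 62 + (p/100)(255 − 62), so p ≈ 100×(216 − 62)/(255 − 62) = 15400/193 = 79.79.
p = 80 reproduces all three channels after rounding.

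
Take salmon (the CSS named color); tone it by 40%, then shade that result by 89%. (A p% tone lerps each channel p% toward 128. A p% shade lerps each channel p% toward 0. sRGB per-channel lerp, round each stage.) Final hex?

CSS salmon is rgb(250, 128, 114).
Per channel, c → c + 0.4(128 − c):
  R: 250 + 0.4×(128−250) = 250 − 48.8 = 201.2 → 201
  G: 128 + 0 = 128 → 128
  B: 114 + 5.6 = 119.6 → 120
After the tone: rgb(201, 128, 120) = #c98078.
Lerp each channel 89% toward 0:
  R: 201 + 0.89×(0−201) = 201 − 178.89 = 22.11 → 22
  G: 128 − 113.92 = 14.08 → 14
  B: 120 + 0.89×(0−120) = 120 − 106.8 = 13.2 → 13
rgb(22, 14, 13) = #160e0d.

#160e0d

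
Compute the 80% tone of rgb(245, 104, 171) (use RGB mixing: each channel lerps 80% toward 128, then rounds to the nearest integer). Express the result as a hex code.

Lerp each channel 80% toward 128:
  R: 245 + 0.8×(128−245) = 245 − 93.6 = 151.4 → 151
  G: 104 + 0.8×(128−104) = 104 + 19.2 = 123.2 → 123
  B: 171 − 34.4 = 136.6 → 137
rgb(151, 123, 137) = #977b89.

#977b89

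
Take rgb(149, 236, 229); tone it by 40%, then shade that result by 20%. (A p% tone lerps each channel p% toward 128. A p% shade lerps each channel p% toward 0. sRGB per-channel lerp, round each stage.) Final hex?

A 40% tone moves each channel 40% toward 128:
  R: 149 + 0.4×(128−149) = 149 − 8.4 = 140.6 → 141
  G: 236 − 43.2 = 192.8 → 193
  B: 229 + 0.4×(128−229) = 229 − 40.4 = 188.6 → 189
After the tone: rgb(141, 193, 189) = #8DC1BD.
Per channel, c → c + 0.2(0 − c):
  R: 141 − 28.2 = 112.8 → 113
  G: 193 + 0.2×(0−193) = 193 − 38.6 = 154.4 → 154
  B: 189 + 0.2×(0−189) = 189 − 37.8 = 151.2 → 151
rgb(113, 154, 151) = #719A97.

#719A97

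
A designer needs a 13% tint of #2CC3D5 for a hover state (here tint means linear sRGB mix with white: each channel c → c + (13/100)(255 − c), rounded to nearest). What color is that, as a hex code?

#47CBDA

#2CC3D5 is rgb(44, 195, 213).
Lerp each channel 13% toward 255:
  R: 44 + 0.13×(255−44) = 44 + 27.43 = 71.43 → 71
  G: 195 + 0.13×(255−195) = 195 + 7.8 = 202.8 → 203
  B: 213 + 5.46 = 218.46 → 218
rgb(71, 203, 218) = #47CBDA.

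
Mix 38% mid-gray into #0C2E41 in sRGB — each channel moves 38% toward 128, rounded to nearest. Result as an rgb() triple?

rgb(56, 77, 89)

#0C2E41 is rgb(12, 46, 65).
A 38% tone moves each channel 38% toward 128:
  R: 12 + 44.08 = 56.08 → 56
  G: 46 + 0.38×(128−46) = 46 + 31.16 = 77.16 → 77
  B: 65 + 0.38×(128−65) = 65 + 23.94 = 88.94 → 89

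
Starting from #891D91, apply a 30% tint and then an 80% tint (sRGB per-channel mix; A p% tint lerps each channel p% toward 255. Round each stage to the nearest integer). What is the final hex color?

#891D91 is rgb(137, 29, 145).
A 30% tint moves each channel 30% toward 255:
  R: 137 + 35.4 = 172.4 → 172
  G: 29 + 0.3×(255−29) = 29 + 67.8 = 96.8 → 97
  B: 145 + 0.3×(255−145) = 145 + 33 = 178 → 178
After the tint: rgb(172, 97, 178) = #AC61B2.
Lerp each channel 80% toward 255:
  R: 172 + 0.8×(255−172) = 172 + 66.4 = 238.4 → 238
  G: 97 + 0.8×(255−97) = 97 + 126.4 = 223.4 → 223
  B: 178 + 0.8×(255−178) = 178 + 61.6 = 239.6 → 240
rgb(238, 223, 240) = #EEDFF0.

#EEDFF0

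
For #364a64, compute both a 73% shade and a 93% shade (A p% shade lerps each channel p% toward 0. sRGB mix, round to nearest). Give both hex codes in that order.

#0f141b, #040507

#364a64 is rgb(54, 74, 100).
73% shade:
  R: 54 + 0.73×(0−54) = 54 − 39.42 = 14.58 → 15
  G: 74 + 0.73×(0−74) = 74 − 54.02 = 19.98 → 20
  B: 100 − 73 = 27 → 27
  → #0f141b
93% shade:
  R: 54 + 0.93×(0−54) = 54 − 50.22 = 3.78 → 4
  G: 74 + 0.93×(0−74) = 74 − 68.82 = 5.18 → 5
  B: 100 + 0.93×(0−100) = 100 − 93 = 7 → 7
  → #040507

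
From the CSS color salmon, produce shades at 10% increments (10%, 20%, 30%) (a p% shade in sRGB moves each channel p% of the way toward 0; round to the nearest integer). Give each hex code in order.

CSS salmon is rgb(250, 128, 114).
10%: (250 − 25 = 225→225, 128 − 12.8 = 115.2→115, 114 − 11.4 = 102.6→103) → #e17367
20%: (250 − 50 = 200→200, 128 − 25.6 = 102.4→102, 114 − 22.8 = 91.2→91) → #c8665b
30%: (250 − 75 = 175→175, 128 − 38.4 = 89.6→90, 114 − 34.2 = 79.8→80) → #af5a50

#e17367, #c8665b, #af5a50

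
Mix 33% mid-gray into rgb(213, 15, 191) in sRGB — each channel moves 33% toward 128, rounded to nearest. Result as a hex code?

Lerp each channel 33% toward 128:
  R: 213 + 0.33×(128−213) = 213 − 28.05 = 184.95 → 185
  G: 15 + 0.33×(128−15) = 15 + 37.29 = 52.29 → 52
  B: 191 + 0.33×(128−191) = 191 − 20.79 = 170.21 → 170
rgb(185, 52, 170) = #b934aa.

#b934aa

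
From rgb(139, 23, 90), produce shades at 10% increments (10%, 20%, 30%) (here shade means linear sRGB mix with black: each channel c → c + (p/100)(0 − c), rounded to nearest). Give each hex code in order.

#7D1551, #6F1248, #61103F

10%: (139 − 13.9 = 125.1→125, 23 − 2.3 = 20.7→21, 90 − 9 = 81→81) → #7D1551
20%: (139 − 27.8 = 111.2→111, 23 − 4.6 = 18.4→18, 90 − 18 = 72→72) → #6F1248
30%: (139 − 41.7 = 97.3→97, 23 − 6.9 = 16.1→16, 90 − 27 = 63→63) → #61103F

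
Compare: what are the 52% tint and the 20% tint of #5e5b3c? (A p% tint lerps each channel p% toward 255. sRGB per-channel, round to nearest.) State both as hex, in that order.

#5e5b3c is rgb(94, 91, 60).
52% tint:
  R: 94 + 83.72 = 177.72 → 178
  G: 91 + 0.52×(255−91) = 91 + 85.28 = 176.28 → 176
  B: 60 + 101.4 = 161.4 → 161
  → #b2b0a1
20% tint:
  R: 94 + 0.2×(255−94) = 94 + 32.2 = 126.2 → 126
  G: 91 + 32.8 = 123.8 → 124
  B: 60 + 0.2×(255−60) = 60 + 39 = 99 → 99
  → #7e7c63

#b2b0a1, #7e7c63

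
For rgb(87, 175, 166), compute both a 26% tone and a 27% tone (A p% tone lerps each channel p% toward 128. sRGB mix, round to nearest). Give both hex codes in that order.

26% tone:
  R: 87 + 10.66 = 97.66 → 98
  G: 175 + 0.26×(128−175) = 175 − 12.22 = 162.78 → 163
  B: 166 + 0.26×(128−166) = 166 − 9.88 = 156.12 → 156
  → #62A39C
27% tone:
  R: 87 + 0.27×(128−87) = 87 + 11.07 = 98.07 → 98
  G: 175 + 0.27×(128−175) = 175 − 12.69 = 162.31 → 162
  B: 166 + 0.27×(128−166) = 166 − 10.26 = 155.74 → 156
  → #62A29C

#62A39C, #62A29C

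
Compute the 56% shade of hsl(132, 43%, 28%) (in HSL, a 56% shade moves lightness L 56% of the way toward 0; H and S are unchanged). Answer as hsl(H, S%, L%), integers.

L moves 56% from 28 toward 0: 28 − 15.68 = 12.32 → 12.
H and S are unchanged.

hsl(132, 43%, 12%)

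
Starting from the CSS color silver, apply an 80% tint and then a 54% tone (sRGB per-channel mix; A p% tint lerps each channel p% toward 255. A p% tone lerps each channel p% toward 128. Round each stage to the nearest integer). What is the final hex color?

#b4b4b4

CSS silver is rgb(192, 192, 192).
Per channel, c → c + 0.8(255 − c):
  R: 192 + 0.8×(255−192) = 192 + 50.4 = 242.4 → 242
  G: 192 + 0.8×(255−192) = 192 + 50.4 = 242.4 → 242
  B: 192 + 50.4 = 242.4 → 242
After the tint: rgb(242, 242, 242) = #f2f2f2.
A 54% tone moves each channel 54% toward 128:
  R: 242 + 0.54×(128−242) = 242 − 61.56 = 180.44 → 180
  G: 242 − 61.56 = 180.44 → 180
  B: 242 − 61.56 = 180.44 → 180
rgb(180, 180, 180) = #b4b4b4.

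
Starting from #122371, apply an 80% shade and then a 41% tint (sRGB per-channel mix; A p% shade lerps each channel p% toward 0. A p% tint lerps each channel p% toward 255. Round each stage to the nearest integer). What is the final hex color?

#122371 is rgb(18, 35, 113).
An 80% shade moves each channel 80% toward 0:
  R: 18 − 14.4 = 3.6 → 4
  G: 35 + 0.8×(0−35) = 35 − 28 = 7 → 7
  B: 113 + 0.8×(0−113) = 113 − 90.4 = 22.6 → 23
After the shade: rgb(4, 7, 23) = #040717.
Lerp each channel 41% toward 255:
  R: 4 + 0.41×(255−4) = 4 + 102.91 = 106.91 → 107
  G: 7 + 101.68 = 108.68 → 109
  B: 23 + 0.41×(255−23) = 23 + 95.12 = 118.12 → 118
rgb(107, 109, 118) = #6b6d76.

#6b6d76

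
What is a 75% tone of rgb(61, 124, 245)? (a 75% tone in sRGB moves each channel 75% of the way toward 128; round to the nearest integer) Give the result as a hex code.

#6f7f9d

Lerp each channel 75% toward 128:
  R: 61 + 50.25 = 111.25 → 111
  G: 124 + 0.75×(128−124) = 124 + 3 = 127 → 127
  B: 245 − 87.75 = 157.25 → 157
rgb(111, 127, 157) = #6f7f9d.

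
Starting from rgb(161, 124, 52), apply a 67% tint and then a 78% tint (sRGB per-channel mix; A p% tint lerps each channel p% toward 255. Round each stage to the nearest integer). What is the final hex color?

#f8f6f0

A 67% tint moves each channel 67% toward 255:
  R: 161 + 62.98 = 223.98 → 224
  G: 124 + 0.67×(255−124) = 124 + 87.77 = 211.77 → 212
  B: 52 + 136.01 = 188.01 → 188
After the tint: rgb(224, 212, 188) = #e0d4bc.
Per channel, c → c + 0.78(255 − c):
  R: 224 + 24.18 = 248.18 → 248
  G: 212 + 0.78×(255−212) = 212 + 33.54 = 245.54 → 246
  B: 188 + 0.78×(255−188) = 188 + 52.26 = 240.26 → 240
rgb(248, 246, 240) = #f8f6f0.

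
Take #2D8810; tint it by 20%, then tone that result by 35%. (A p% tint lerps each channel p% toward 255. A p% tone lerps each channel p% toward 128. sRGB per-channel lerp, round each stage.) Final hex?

#659556

#2D8810 is rgb(45, 136, 16).
A 20% tint moves each channel 20% toward 255:
  R: 45 + 42 = 87 → 87
  G: 136 + 0.2×(255−136) = 136 + 23.8 = 159.8 → 160
  B: 16 + 47.8 = 63.8 → 64
After the tint: rgb(87, 160, 64) = #57A040.
A 35% tone moves each channel 35% toward 128:
  R: 87 + 0.35×(128−87) = 87 + 14.35 = 101.35 → 101
  G: 160 + 0.35×(128−160) = 160 − 11.2 = 148.8 → 149
  B: 64 + 22.4 = 86.4 → 86
rgb(101, 149, 86) = #659556.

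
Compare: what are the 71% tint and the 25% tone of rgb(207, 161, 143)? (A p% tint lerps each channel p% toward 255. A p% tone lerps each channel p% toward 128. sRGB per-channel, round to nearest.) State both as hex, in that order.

#F1E4DF, #BB998B

71% tint:
  R: 207 + 34.08 = 241.08 → 241
  G: 161 + 0.71×(255−161) = 161 + 66.74 = 227.74 → 228
  B: 143 + 0.71×(255−143) = 143 + 79.52 = 222.52 → 223
  → #F1E4DF
25% tone:
  R: 207 + 0.25×(128−207) = 207 − 19.75 = 187.25 → 187
  G: 161 − 8.25 = 152.75 → 153
  B: 143 − 3.75 = 139.25 → 139
  → #BB998B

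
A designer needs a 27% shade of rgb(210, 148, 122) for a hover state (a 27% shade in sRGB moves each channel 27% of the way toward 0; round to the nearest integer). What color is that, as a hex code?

A 27% shade moves each channel 27% toward 0:
  R: 210 + 0.27×(0−210) = 210 − 56.7 = 153.3 → 153
  G: 148 + 0.27×(0−148) = 148 − 39.96 = 108.04 → 108
  B: 122 + 0.27×(0−122) = 122 − 32.94 = 89.06 → 89
rgb(153, 108, 89) = #996c59.

#996c59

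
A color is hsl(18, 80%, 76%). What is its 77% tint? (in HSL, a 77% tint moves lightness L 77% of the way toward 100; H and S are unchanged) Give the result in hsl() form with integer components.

hsl(18, 80%, 94%)

L moves 77% from 76 toward 100: 76 + 18.48 = 94.48 → 94.
H and S are unchanged.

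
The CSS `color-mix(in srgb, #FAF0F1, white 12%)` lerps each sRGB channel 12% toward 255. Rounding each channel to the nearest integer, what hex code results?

#FAF0F1 is rgb(250, 240, 241).
A 12% tint moves each channel 12% toward 255:
  R: 250 + 0.12×(255−250) = 250 + 0.6 = 250.6 → 251
  G: 240 + 0.12×(255−240) = 240 + 1.8 = 241.8 → 242
  B: 241 + 1.68 = 242.68 → 243
rgb(251, 242, 243) = #FBF2F3.

#FBF2F3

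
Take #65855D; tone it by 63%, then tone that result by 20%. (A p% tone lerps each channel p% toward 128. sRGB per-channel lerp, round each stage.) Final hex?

#788276

#65855D is rgb(101, 133, 93).
Per channel, c → c + 0.63(128 − c):
  R: 101 + 0.63×(128−101) = 101 + 17.01 = 118.01 → 118
  G: 133 + 0.63×(128−133) = 133 − 3.15 = 129.85 → 130
  B: 93 + 0.63×(128−93) = 93 + 22.05 = 115.05 → 115
After the tone: rgb(118, 130, 115) = #768273.
A 20% tone moves each channel 20% toward 128:
  R: 118 + 0.2×(128−118) = 118 + 2 = 120 → 120
  G: 130 + 0.2×(128−130) = 130 − 0.4 = 129.6 → 130
  B: 115 + 2.6 = 117.6 → 118
rgb(120, 130, 118) = #788276.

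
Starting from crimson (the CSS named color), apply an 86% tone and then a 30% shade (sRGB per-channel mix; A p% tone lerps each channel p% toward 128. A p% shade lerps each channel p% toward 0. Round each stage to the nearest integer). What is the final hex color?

CSS crimson is rgb(220, 20, 60).
Per channel, c → c + 0.86(128 − c):
  R: 220 + 0.86×(128−220) = 220 − 79.12 = 140.88 → 141
  G: 20 + 92.88 = 112.88 → 113
  B: 60 + 58.48 = 118.48 → 118
After the tone: rgb(141, 113, 118) = #8d7176.
Per channel, c → c + 0.3(0 − c):
  R: 141 + 0.3×(0−141) = 141 − 42.3 = 98.7 → 99
  G: 113 + 0.3×(0−113) = 113 − 33.9 = 79.1 → 79
  B: 118 + 0.3×(0−118) = 118 − 35.4 = 82.6 → 83
rgb(99, 79, 83) = #634f53.

#634f53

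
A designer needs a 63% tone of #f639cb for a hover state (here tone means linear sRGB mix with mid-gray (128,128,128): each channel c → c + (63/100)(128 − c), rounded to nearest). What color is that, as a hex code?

#f639cb is rgb(246, 57, 203).
A 63% tone moves each channel 63% toward 128:
  R: 246 + 0.63×(128−246) = 246 − 74.34 = 171.66 → 172
  G: 57 + 0.63×(128−57) = 57 + 44.73 = 101.73 → 102
  B: 203 − 47.25 = 155.75 → 156
rgb(172, 102, 156) = #ac669c.

#ac669c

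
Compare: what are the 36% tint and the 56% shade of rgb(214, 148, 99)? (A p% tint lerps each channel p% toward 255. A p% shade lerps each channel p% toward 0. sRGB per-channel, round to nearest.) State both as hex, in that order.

#E5BB9B, #5E412C

36% tint:
  R: 214 + 0.36×(255−214) = 214 + 14.76 = 228.76 → 229
  G: 148 + 0.36×(255−148) = 148 + 38.52 = 186.52 → 187
  B: 99 + 56.16 = 155.16 → 155
  → #E5BB9B
56% shade:
  R: 214 + 0.56×(0−214) = 214 − 119.84 = 94.16 → 94
  G: 148 + 0.56×(0−148) = 148 − 82.88 = 65.12 → 65
  B: 99 + 0.56×(0−99) = 99 − 55.44 = 43.56 → 44
  → #5E412C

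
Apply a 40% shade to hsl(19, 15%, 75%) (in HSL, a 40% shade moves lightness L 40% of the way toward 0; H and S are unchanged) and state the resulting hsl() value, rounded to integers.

L moves 40% from 75 toward 0: 75 − 30 = 45 → 45.
H and S are unchanged.

hsl(19, 15%, 45%)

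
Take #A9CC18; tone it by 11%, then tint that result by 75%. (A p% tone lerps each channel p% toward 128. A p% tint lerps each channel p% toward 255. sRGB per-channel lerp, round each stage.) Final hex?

#A9CC18 is rgb(169, 204, 24).
Lerp each channel 11% toward 128:
  R: 169 − 4.51 = 164.49 → 164
  G: 204 − 8.36 = 195.64 → 196
  B: 24 + 0.11×(128−24) = 24 + 11.44 = 35.44 → 35
After the tone: rgb(164, 196, 35) = #A4C423.
A 75% tint moves each channel 75% toward 255:
  R: 164 + 0.75×(255−164) = 164 + 68.25 = 232.25 → 232
  G: 196 + 0.75×(255−196) = 196 + 44.25 = 240.25 → 240
  B: 35 + 0.75×(255−35) = 35 + 165 = 200 → 200
rgb(232, 240, 200) = #E8F0C8.

#E8F0C8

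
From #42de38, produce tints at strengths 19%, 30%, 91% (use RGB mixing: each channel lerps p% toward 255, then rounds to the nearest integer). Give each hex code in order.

#66e45e, #7be874, #eefced

#42de38 is rgb(66, 222, 56).
19%: (66 + 35.91 = 101.91→102, 222 + 6.27 = 228.27→228, 56 + 37.81 = 93.81→94) → #66e45e
30%: (66 + 56.7 = 122.7→123, 222 + 9.9 = 231.9→232, 56 + 59.7 = 115.7→116) → #7be874
91%: (66 + 171.99 = 237.99→238, 222 + 30.03 = 252.03→252, 56 + 181.09 = 237.09→237) → #eefced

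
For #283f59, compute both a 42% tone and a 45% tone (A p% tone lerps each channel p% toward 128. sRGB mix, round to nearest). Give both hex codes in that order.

#4d5a69, #505c6b

#283f59 is rgb(40, 63, 89).
42% tone:
  R: 40 + 36.96 = 76.96 → 77
  G: 63 + 0.42×(128−63) = 63 + 27.3 = 90.3 → 90
  B: 89 + 16.38 = 105.38 → 105
  → #4d5a69
45% tone:
  R: 40 + 0.45×(128−40) = 40 + 39.6 = 79.6 → 80
  G: 63 + 0.45×(128−63) = 63 + 29.25 = 92.25 → 92
  B: 89 + 0.45×(128−89) = 89 + 17.55 = 106.55 → 107
  → #505c6b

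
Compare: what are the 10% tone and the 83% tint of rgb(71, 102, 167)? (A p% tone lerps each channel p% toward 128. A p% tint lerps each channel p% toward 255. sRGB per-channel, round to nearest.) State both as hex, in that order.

#4d69a3, #e0e5f0

10% tone:
  R: 71 + 0.1×(128−71) = 71 + 5.7 = 76.7 → 77
  G: 102 + 0.1×(128−102) = 102 + 2.6 = 104.6 → 105
  B: 167 + 0.1×(128−167) = 167 − 3.9 = 163.1 → 163
  → #4d69a3
83% tint:
  R: 71 + 0.83×(255−71) = 71 + 152.72 = 223.72 → 224
  G: 102 + 126.99 = 228.99 → 229
  B: 167 + 73.04 = 240.04 → 240
  → #e0e5f0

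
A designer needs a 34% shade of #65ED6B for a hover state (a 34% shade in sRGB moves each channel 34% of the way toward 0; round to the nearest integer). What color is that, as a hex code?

#65ED6B is rgb(101, 237, 107).
Lerp each channel 34% toward 0:
  R: 101 + 0.34×(0−101) = 101 − 34.34 = 66.66 → 67
  G: 237 − 80.58 = 156.42 → 156
  B: 107 + 0.34×(0−107) = 107 − 36.38 = 70.62 → 71
rgb(67, 156, 71) = #439C47.

#439C47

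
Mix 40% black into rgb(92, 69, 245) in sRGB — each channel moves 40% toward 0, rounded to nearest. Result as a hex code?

#372993

Lerp each channel 40% toward 0:
  R: 92 − 36.8 = 55.2 → 55
  G: 69 + 0.4×(0−69) = 69 − 27.6 = 41.4 → 41
  B: 245 + 0.4×(0−245) = 245 − 98 = 147 → 147
rgb(55, 41, 147) = #372993.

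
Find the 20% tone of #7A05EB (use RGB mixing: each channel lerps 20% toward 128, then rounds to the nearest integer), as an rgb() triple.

rgb(123, 30, 214)

#7A05EB is rgb(122, 5, 235).
Lerp each channel 20% toward 128:
  R: 122 + 0.2×(128−122) = 122 + 1.2 = 123.2 → 123
  G: 5 + 0.2×(128−5) = 5 + 24.6 = 29.6 → 30
  B: 235 − 21.4 = 213.6 → 214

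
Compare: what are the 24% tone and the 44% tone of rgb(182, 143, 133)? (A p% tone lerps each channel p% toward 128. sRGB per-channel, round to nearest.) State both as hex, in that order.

#A98B84, #9E8883

24% tone:
  R: 182 + 0.24×(128−182) = 182 − 12.96 = 169.04 → 169
  G: 143 + 0.24×(128−143) = 143 − 3.6 = 139.4 → 139
  B: 133 − 1.2 = 131.8 → 132
  → #A98B84
44% tone:
  R: 182 − 23.76 = 158.24 → 158
  G: 143 − 6.6 = 136.4 → 136
  B: 133 + 0.44×(128−133) = 133 − 2.2 = 130.8 → 131
  → #9E8883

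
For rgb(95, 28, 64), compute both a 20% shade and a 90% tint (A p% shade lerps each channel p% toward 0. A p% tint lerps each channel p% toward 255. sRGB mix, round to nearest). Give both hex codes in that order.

#4C1633, #EFE8EC

20% shade:
  R: 95 − 19 = 76 → 76
  G: 28 + 0.2×(0−28) = 28 − 5.6 = 22.4 → 22
  B: 64 + 0.2×(0−64) = 64 − 12.8 = 51.2 → 51
  → #4C1633
90% tint:
  R: 95 + 144 = 239 → 239
  G: 28 + 0.9×(255−28) = 28 + 204.3 = 232.3 → 232
  B: 64 + 0.9×(255−64) = 64 + 171.9 = 235.9 → 236
  → #EFE8EC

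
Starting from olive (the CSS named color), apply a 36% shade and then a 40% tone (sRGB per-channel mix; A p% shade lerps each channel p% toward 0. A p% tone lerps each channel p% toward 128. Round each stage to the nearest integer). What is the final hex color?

#646433

CSS olive is rgb(128, 128, 0).
A 36% shade moves each channel 36% toward 0:
  R: 128 + 0.36×(0−128) = 128 − 46.08 = 81.92 → 82
  G: 128 − 46.08 = 81.92 → 82
  B: 0 + 0 = 0 → 0
After the shade: rgb(82, 82, 0) = #525200.
Per channel, c → c + 0.4(128 − c):
  R: 82 + 0.4×(128−82) = 82 + 18.4 = 100.4 → 100
  G: 82 + 18.4 = 100.4 → 100
  B: 0 + 51.2 = 51.2 → 51
rgb(100, 100, 51) = #646433.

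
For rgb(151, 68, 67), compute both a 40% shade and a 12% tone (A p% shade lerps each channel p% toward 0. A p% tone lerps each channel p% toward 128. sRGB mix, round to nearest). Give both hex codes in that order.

40% shade:
  R: 151 − 60.4 = 90.6 → 91
  G: 68 − 27.2 = 40.8 → 41
  B: 67 − 26.8 = 40.2 → 40
  → #5B2928
12% tone:
  R: 151 + 0.12×(128−151) = 151 − 2.76 = 148.24 → 148
  G: 68 + 7.2 = 75.2 → 75
  B: 67 + 0.12×(128−67) = 67 + 7.32 = 74.32 → 74
  → #944B4A

#5B2928, #944B4A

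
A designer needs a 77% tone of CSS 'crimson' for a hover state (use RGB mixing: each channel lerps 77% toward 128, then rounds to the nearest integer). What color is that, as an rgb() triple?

CSS crimson is rgb(220, 20, 60).
Lerp each channel 77% toward 128:
  R: 220 + 0.77×(128−220) = 220 − 70.84 = 149.16 → 149
  G: 20 + 0.77×(128−20) = 20 + 83.16 = 103.16 → 103
  B: 60 + 0.77×(128−60) = 60 + 52.36 = 112.36 → 112

rgb(149, 103, 112)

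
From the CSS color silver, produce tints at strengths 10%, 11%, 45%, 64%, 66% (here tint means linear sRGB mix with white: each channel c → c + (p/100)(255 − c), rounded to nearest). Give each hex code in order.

CSS silver is rgb(192, 192, 192).
10%: (192 + 6.3 = 198.3→198, 192 + 6.3 = 198.3→198, 192 + 6.3 = 198.3→198) → #C6C6C6
11%: (192 + 6.93 = 198.93→199, 192 + 6.93 = 198.93→199, 192 + 6.93 = 198.93→199) → #C7C7C7
45%: (192 + 28.35 = 220.35→220, 192 + 28.35 = 220.35→220, 192 + 28.35 = 220.35→220) → #DCDCDC
64%: (192 + 40.32 = 232.32→232, 192 + 40.32 = 232.32→232, 192 + 40.32 = 232.32→232) → #E8E8E8
66%: (192 + 41.58 = 233.58→234, 192 + 41.58 = 233.58→234, 192 + 41.58 = 233.58→234) → #EAEAEA

#C6C6C6, #C7C7C7, #DCDCDC, #E8E8E8, #EAEAEA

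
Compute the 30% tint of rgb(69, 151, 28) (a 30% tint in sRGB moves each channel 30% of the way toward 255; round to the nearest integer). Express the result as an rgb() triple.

A 30% tint moves each channel 30% toward 255:
  R: 69 + 0.3×(255−69) = 69 + 55.8 = 124.8 → 125
  G: 151 + 31.2 = 182.2 → 182
  B: 28 + 68.1 = 96.1 → 96

rgb(125, 182, 96)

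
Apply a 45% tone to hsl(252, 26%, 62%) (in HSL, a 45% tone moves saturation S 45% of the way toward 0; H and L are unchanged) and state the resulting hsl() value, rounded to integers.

hsl(252, 14%, 62%)

S moves 45% from 26 toward 0: 26 − 11.7 = 14.3 → 14.
H and L are unchanged.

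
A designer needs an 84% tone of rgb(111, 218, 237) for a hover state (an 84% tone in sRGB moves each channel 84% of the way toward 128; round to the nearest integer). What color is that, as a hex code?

#7D8E91

An 84% tone moves each channel 84% toward 128:
  R: 111 + 14.28 = 125.28 → 125
  G: 218 + 0.84×(128−218) = 218 − 75.6 = 142.4 → 142
  B: 237 + 0.84×(128−237) = 237 − 91.56 = 145.44 → 145
rgb(125, 142, 145) = #7D8E91.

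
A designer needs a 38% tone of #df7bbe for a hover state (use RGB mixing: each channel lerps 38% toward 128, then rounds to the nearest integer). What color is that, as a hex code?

#df7bbe is rgb(223, 123, 190).
Per channel, c → c + 0.38(128 − c):
  R: 223 − 36.1 = 186.9 → 187
  G: 123 + 0.38×(128−123) = 123 + 1.9 = 124.9 → 125
  B: 190 + 0.38×(128−190) = 190 − 23.56 = 166.44 → 166
rgb(187, 125, 166) = #bb7da6.

#bb7da6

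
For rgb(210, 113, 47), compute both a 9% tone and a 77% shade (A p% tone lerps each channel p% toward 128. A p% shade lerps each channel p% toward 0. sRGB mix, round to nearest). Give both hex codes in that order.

9% tone:
  R: 210 + 0.09×(128−210) = 210 − 7.38 = 202.62 → 203
  G: 113 + 0.09×(128−113) = 113 + 1.35 = 114.35 → 114
  B: 47 + 0.09×(128−47) = 47 + 7.29 = 54.29 → 54
  → #CB7236
77% shade:
  R: 210 + 0.77×(0−210) = 210 − 161.7 = 48.3 → 48
  G: 113 + 0.77×(0−113) = 113 − 87.01 = 25.99 → 26
  B: 47 − 36.19 = 10.81 → 11
  → #301A0B

#CB7236, #301A0B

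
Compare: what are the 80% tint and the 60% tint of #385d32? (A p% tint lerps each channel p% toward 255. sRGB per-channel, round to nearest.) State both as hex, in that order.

#d7dfd6, #afbead

#385d32 is rgb(56, 93, 50).
80% tint:
  R: 56 + 159.2 = 215.2 → 215
  G: 93 + 0.8×(255−93) = 93 + 129.6 = 222.6 → 223
  B: 50 + 0.8×(255−50) = 50 + 164 = 214 → 214
  → #d7dfd6
60% tint:
  R: 56 + 0.6×(255−56) = 56 + 119.4 = 175.4 → 175
  G: 93 + 0.6×(255−93) = 93 + 97.2 = 190.2 → 190
  B: 50 + 0.6×(255−50) = 50 + 123 = 173 → 173
  → #afbead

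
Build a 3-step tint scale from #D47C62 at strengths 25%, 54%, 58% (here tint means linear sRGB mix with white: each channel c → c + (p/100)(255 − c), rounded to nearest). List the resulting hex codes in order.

#D47C62 is rgb(212, 124, 98).
25%: (212 + 10.75 = 222.75→223, 124 + 32.75 = 156.75→157, 98 + 39.25 = 137.25→137) → #DF9D89
54%: (212 + 23.22 = 235.22→235, 124 + 70.74 = 194.74→195, 98 + 84.78 = 182.78→183) → #EBC3B7
58%: (212 + 24.94 = 236.94→237, 124 + 75.98 = 199.98→200, 98 + 91.06 = 189.06→189) → #EDC8BD

#DF9D89, #EBC3B7, #EDC8BD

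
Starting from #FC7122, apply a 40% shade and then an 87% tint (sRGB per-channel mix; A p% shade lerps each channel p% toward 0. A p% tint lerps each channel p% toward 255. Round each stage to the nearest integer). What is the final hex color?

#FC7122 is rgb(252, 113, 34).
Per channel, c → c + 0.4(0 − c):
  R: 252 − 100.8 = 151.2 → 151
  G: 113 + 0.4×(0−113) = 113 − 45.2 = 67.8 → 68
  B: 34 + 0.4×(0−34) = 34 − 13.6 = 20.4 → 20
After the shade: rgb(151, 68, 20) = #974414.
Lerp each channel 87% toward 255:
  R: 151 + 90.48 = 241.48 → 241
  G: 68 + 0.87×(255−68) = 68 + 162.69 = 230.69 → 231
  B: 20 + 0.87×(255−20) = 20 + 204.45 = 224.45 → 224
rgb(241, 231, 224) = #F1E7E0.

#F1E7E0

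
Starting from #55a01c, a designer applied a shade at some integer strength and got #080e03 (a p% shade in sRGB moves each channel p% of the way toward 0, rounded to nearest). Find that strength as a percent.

91%

#55a01c is rgb(85, 160, 28); #080e03 is rgb(8, 14, 3).
On the G channel (widest range): 14 ≈ 160 + (p/100)(0 − 160), so p ≈ 100×(14 − 160)/(0 − 160) = -14600/-160 = 91.25.
p = 91 reproduces all three channels after rounding.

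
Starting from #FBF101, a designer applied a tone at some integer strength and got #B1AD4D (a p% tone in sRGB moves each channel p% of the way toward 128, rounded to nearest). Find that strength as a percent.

60%

#FBF101 is rgb(251, 241, 1); #B1AD4D is rgb(177, 173, 77).
On the B channel (widest range): 77 ≈ 1 + (p/100)(128 − 1), so p ≈ 100×(77 − 1)/(128 − 1) = 7600/127 = 59.84.
p = 60 reproduces all three channels after rounding.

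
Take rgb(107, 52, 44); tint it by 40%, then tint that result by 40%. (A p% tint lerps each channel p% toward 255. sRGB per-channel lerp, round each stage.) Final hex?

A 40% tint moves each channel 40% toward 255:
  R: 107 + 0.4×(255−107) = 107 + 59.2 = 166.2 → 166
  G: 52 + 0.4×(255−52) = 52 + 81.2 = 133.2 → 133
  B: 44 + 84.4 = 128.4 → 128
After the tint: rgb(166, 133, 128) = #A68580.
A 40% tint moves each channel 40% toward 255:
  R: 166 + 0.4×(255−166) = 166 + 35.6 = 201.6 → 202
  G: 133 + 0.4×(255−133) = 133 + 48.8 = 181.8 → 182
  B: 128 + 0.4×(255−128) = 128 + 50.8 = 178.8 → 179
rgb(202, 182, 179) = #CAB6B3.

#CAB6B3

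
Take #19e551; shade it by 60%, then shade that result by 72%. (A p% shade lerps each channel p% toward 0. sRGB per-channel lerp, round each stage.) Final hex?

#19e551 is rgb(25, 229, 81).
Lerp each channel 60% toward 0:
  R: 25 + 0.6×(0−25) = 25 − 15 = 10 → 10
  G: 229 − 137.4 = 91.6 → 92
  B: 81 + 0.6×(0−81) = 81 − 48.6 = 32.4 → 32
After the shade: rgb(10, 92, 32) = #0a5c20.
A 72% shade moves each channel 72% toward 0:
  R: 10 + 0.72×(0−10) = 10 − 7.2 = 2.8 → 3
  G: 92 + 0.72×(0−92) = 92 − 66.24 = 25.76 → 26
  B: 32 + 0.72×(0−32) = 32 − 23.04 = 8.96 → 9
rgb(3, 26, 9) = #031a09.

#031a09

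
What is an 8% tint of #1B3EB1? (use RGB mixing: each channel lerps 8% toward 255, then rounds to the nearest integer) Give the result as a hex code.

#1B3EB1 is rgb(27, 62, 177).
An 8% tint moves each channel 8% toward 255:
  R: 27 + 0.08×(255−27) = 27 + 18.24 = 45.24 → 45
  G: 62 + 15.44 = 77.44 → 77
  B: 177 + 0.08×(255−177) = 177 + 6.24 = 183.24 → 183
rgb(45, 77, 183) = #2D4DB7.

#2D4DB7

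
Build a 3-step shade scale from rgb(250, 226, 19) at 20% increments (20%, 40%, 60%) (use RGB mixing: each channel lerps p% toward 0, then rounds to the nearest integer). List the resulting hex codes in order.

#C8B50F, #96880B, #645A08

20%: (250 − 50 = 200→200, 226 − 45.2 = 180.8→181, 19 − 3.8 = 15.2→15) → #C8B50F
40%: (250 − 100 = 150→150, 226 − 90.4 = 135.6→136, 19 − 7.6 = 11.4→11) → #96880B
60%: (250 − 150 = 100→100, 226 − 135.6 = 90.4→90, 19 − 11.4 = 7.6→8) → #645A08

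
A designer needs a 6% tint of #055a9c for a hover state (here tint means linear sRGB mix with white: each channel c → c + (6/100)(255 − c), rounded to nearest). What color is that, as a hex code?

#1464a2

#055a9c is rgb(5, 90, 156).
Lerp each channel 6% toward 255:
  R: 5 + 0.06×(255−5) = 5 + 15 = 20 → 20
  G: 90 + 0.06×(255−90) = 90 + 9.9 = 99.9 → 100
  B: 156 + 5.94 = 161.94 → 162
rgb(20, 100, 162) = #1464a2.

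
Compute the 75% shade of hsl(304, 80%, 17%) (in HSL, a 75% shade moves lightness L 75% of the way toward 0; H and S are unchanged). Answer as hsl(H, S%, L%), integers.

L moves 75% from 17 toward 0: 17 − 12.75 = 4.25 → 4.
H and S are unchanged.

hsl(304, 80%, 4%)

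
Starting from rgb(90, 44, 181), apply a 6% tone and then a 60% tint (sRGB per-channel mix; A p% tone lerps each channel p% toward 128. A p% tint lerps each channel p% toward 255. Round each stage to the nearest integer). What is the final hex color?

A 6% tone moves each channel 6% toward 128:
  R: 90 + 2.28 = 92.28 → 92
  G: 44 + 0.06×(128−44) = 44 + 5.04 = 49.04 → 49
  B: 181 + 0.06×(128−181) = 181 − 3.18 = 177.82 → 178
After the tone: rgb(92, 49, 178) = #5c31b2.
A 60% tint moves each channel 60% toward 255:
  R: 92 + 0.6×(255−92) = 92 + 97.8 = 189.8 → 190
  G: 49 + 0.6×(255−49) = 49 + 123.6 = 172.6 → 173
  B: 178 + 0.6×(255−178) = 178 + 46.2 = 224.2 → 224
rgb(190, 173, 224) = #beade0.

#beade0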